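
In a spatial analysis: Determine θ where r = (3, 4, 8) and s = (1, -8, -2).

r·s = 3·1 + 4·(-8) + 8·(-2) = 3 - 32 - 16 = -45
|r| = √(3² + 4² + 8²) = √89 ≈ 9.434
|s| = √(1² + (-8)² + (-2)²) = √69 ≈ 8.307
cos θ = (r·s)/(|r||s|) = -45/(9.434·8.307) ≈ -0.5742
θ = arccos(-0.5742) ≈ 125°

125°


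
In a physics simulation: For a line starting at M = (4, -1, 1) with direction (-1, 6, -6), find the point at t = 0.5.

P(t) = M + t·d
  = (4 + (-1)·0.5, -1 + 6·0.5, 1 + (-6)·0.5)
  = (4 - 0.5, -1 + 3, 1 - 3)
  = (3.5, 2, -2)

(3.5, 2, -2)


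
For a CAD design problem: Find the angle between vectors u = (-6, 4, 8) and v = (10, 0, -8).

u·v = (-6)·10 + 4·0 + 8·(-8) = -60 + 0 - 64 = -124
|u| = √((-6)² + 4² + 8²) = √116 ≈ 10.77
|v| = √(10² + 0² + (-8)²) = √164 ≈ 12.81
cos θ = (u·v)/(|u||v|) = -124/(10.77·12.81) ≈ -0.899
θ = arccos(-0.899) ≈ 154°

154°


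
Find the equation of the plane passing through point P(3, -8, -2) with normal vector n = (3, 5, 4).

The plane through P with normal n = (a, b, c) satisfies n·(r - P) = 0,
i.e. ax + by + cz = a·x₀ + b·y₀ + c·z₀.
d = 3·3 + 5·(-8) + 4·(-2)
  = 9 - 40 - 8
  = -39
Equation: 3x + 5y + 4z = -39

3x + 5y + 4z = -39


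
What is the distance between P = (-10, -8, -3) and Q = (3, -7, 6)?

d = √[(x₂-x₁)² + (y₂-y₁)² + (z₂-z₁)²]
  = √[13² + 1² + 9²]
  = √[169 + 1 + 81]
  = √251
  ≈ 15.84

15.84


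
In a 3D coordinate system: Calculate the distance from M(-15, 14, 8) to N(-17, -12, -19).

d = √[(x₂-x₁)² + (y₂-y₁)² + (z₂-z₁)²]
  = √[(-2)² + (-26)² + (-27)²]
  = √[4 + 676 + 729]
  = √1409
  ≈ 37.54

37.54


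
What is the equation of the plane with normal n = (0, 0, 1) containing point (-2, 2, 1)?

The plane through P with normal n = (a, b, c) satisfies n·(r - P) = 0,
i.e. ax + by + cz = a·x₀ + b·y₀ + c·z₀.
d = 0·(-2) + 0·2 + 1·1
  = 0 + 0 + 1
  = 1
Equation: z = 1

z = 1


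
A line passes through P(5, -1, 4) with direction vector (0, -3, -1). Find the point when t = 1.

P(t) = P + t·d
  = (5 + 0·1, -1 + (-3)·1, 4 + (-1)·1)
  = (5 + 0, -1 - 3, 4 - 1)
  = (5, -4, 3)

(5, -4, 3)


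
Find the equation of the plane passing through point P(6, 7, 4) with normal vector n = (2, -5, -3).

The plane through P with normal n = (a, b, c) satisfies n·(r - P) = 0,
i.e. ax + by + cz = a·x₀ + b·y₀ + c·z₀.
d = 2·6 + (-5)·7 + (-3)·4
  = 12 - 35 - 12
  = -35
Equation: 2x - 5y - 3z = -35

2x - 5y - 3z = -35


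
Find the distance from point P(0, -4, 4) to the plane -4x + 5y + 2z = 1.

distance = |a·x₀ + b·y₀ + c·z₀ - d| / √(a² + b² + c²)
  = |(-4)·0 + 5·(-4) + 2·4 - 1| / √((-4)² + 5² + 2²)
  = |0 - 20 + 8 - 1| / √(16 + 25 + 4)
  = |-13| / √45
  = 13 / 6.708
  ≈ 1.938

1.938


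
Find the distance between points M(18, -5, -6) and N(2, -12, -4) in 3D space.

d = √[(x₂-x₁)² + (y₂-y₁)² + (z₂-z₁)²]
  = √[(-16)² + (-7)² + 2²]
  = √[256 + 49 + 4]
  = √309
  ≈ 17.58

17.58


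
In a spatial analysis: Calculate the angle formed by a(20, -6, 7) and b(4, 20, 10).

a·b = 20·4 + (-6)·20 + 7·10 = 80 - 120 + 70 = 30
|a| = √(20² + (-6)² + 7²) = √485 ≈ 22.02
|b| = √(4² + 20² + 10²) = √516 ≈ 22.72
cos θ = (a·b)/(|a||b|) = 30/(22.02·22.72) ≈ 0.05997
θ = arccos(0.05997) ≈ 86.56°

86.56°


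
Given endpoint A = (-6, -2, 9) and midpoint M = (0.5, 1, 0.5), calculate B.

B = 2M - A
  = (2·0.5 - (-6), 2·1 - (-2), 2·0.5 - 9)
  = (1 + 6, 2 + 2, 1 - 9)
  = (7, 4, -8)

(7, 4, -8)


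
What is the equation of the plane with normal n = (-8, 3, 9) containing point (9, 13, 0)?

The plane through P with normal n = (a, b, c) satisfies n·(r - P) = 0,
i.e. ax + by + cz = a·x₀ + b·y₀ + c·z₀.
d = (-8)·9 + 3·13 + 9·0
  = -72 + 39 + 0
  = -33
Equation: -8x + 3y + 9z = -33

-8x + 3y + 9z = -33


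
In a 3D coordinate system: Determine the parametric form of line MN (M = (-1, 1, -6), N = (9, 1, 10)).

Direction vector d = N - M = (9 + 1, 1 - 1, 10 + 6) = (10, 0, 16)
Parametric form r = M + t·d:
x = -1 + 10t, y = 1, z = -6 + 16t

x = -1 + 10t, y = 1, z = -6 + 16t


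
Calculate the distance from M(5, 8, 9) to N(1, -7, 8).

d = √[(x₂-x₁)² + (y₂-y₁)² + (z₂-z₁)²]
  = √[(-4)² + (-15)² + (-1)²]
  = √[16 + 225 + 1]
  = √242
  ≈ 15.56

15.56


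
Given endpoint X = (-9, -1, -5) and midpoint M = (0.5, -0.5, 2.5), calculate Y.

Y = 2M - X
  = (2·0.5 - (-9), 2·(-0.5) - (-1), 2·2.5 - (-5))
  = (1 + 9, -1 + 1, 5 + 5)
  = (10, 0, 10)

(10, 0, 10)


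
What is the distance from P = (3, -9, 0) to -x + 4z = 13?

distance = |a·x₀ + b·y₀ + c·z₀ - d| / √(a² + b² + c²)
  = |(-1)·3 + 0·(-9) + 4·0 - 13| / √((-1)² + 0² + 4²)
  = |-3 + 0 + 0 - 13| / √(1 + 0 + 16)
  = |-16| / √17
  = 16 / 4.123
  ≈ 3.881

3.881


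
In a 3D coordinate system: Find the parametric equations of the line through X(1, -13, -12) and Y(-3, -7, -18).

Direction vector d = Y - X = (-3 - 1, -7 + 13, -18 + 12) = (-4, 6, -6)
Parametric form r = X + t·d:
x = 1 - 4t, y = -13 + 6t, z = -12 - 6t

x = 1 - 4t, y = -13 + 6t, z = -12 - 6t


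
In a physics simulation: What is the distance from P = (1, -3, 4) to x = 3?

distance = |a·x₀ + b·y₀ + c·z₀ - d| / √(a² + b² + c²)
  = |1·1 + 0·(-3) + 0·4 - 3| / √(1² + 0² + 0²)
  = |1 + 0 + 0 - 3| / √(1 + 0 + 0)
  = |-2| / √1
  = 2 / 1
  ≈ 2

2


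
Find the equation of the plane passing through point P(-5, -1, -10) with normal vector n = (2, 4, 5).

The plane through P with normal n = (a, b, c) satisfies n·(r - P) = 0,
i.e. ax + by + cz = a·x₀ + b·y₀ + c·z₀.
d = 2·(-5) + 4·(-1) + 5·(-10)
  = -10 - 4 - 50
  = -64
Equation: 2x + 4y + 5z = -64

2x + 4y + 5z = -64


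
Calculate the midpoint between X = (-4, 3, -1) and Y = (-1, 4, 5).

M = ((x₁+x₂)/2, (y₁+y₂)/2, (z₁+z₂)/2)
  = ((-4 - 1)/2, (3 + 4)/2, (-1 + 5)/2)
  = (-5/2, 7/2, 4/2)
  = (-2.5, 3.5, 2)

(-2.5, 3.5, 2)


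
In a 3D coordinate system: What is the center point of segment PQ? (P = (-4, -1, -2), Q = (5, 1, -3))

M = ((x₁+x₂)/2, (y₁+y₂)/2, (z₁+z₂)/2)
  = ((-4 + 5)/2, (-1 + 1)/2, (-2 - 3)/2)
  = (1/2, 0/2, -5/2)
  = (0.5, 0, -2.5)

(0.5, 0, -2.5)


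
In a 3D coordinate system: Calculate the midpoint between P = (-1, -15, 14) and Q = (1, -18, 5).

M = ((x₁+x₂)/2, (y₁+y₂)/2, (z₁+z₂)/2)
  = ((-1 + 1)/2, (-15 - 18)/2, (14 + 5)/2)
  = (0/2, -33/2, 19/2)
  = (0, -16.5, 9.5)

(0, -16.5, 9.5)


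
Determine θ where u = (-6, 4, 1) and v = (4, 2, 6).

u·v = (-6)·4 + 4·2 + 1·6 = -24 + 8 + 6 = -10
|u| = √((-6)² + 4² + 1²) = √53 ≈ 7.28
|v| = √(4² + 2² + 6²) = √56 ≈ 7.483
cos θ = (u·v)/(|u||v|) = -10/(7.28·7.483) ≈ -0.1836
θ = arccos(-0.1836) ≈ 100.6°

100.6°


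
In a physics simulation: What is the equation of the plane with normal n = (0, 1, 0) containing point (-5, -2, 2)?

The plane through P with normal n = (a, b, c) satisfies n·(r - P) = 0,
i.e. ax + by + cz = a·x₀ + b·y₀ + c·z₀.
d = 0·(-5) + 1·(-2) + 0·2
  = 0 - 2 + 0
  = -2
Equation: y = -2

y = -2


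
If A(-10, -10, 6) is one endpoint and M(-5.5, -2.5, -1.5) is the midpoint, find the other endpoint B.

B = 2M - A
  = (2·(-5.5) - (-10), 2·(-2.5) - (-10), 2·(-1.5) - 6)
  = (-11 + 10, -5 + 10, -3 - 6)
  = (-1, 5, -9)

(-1, 5, -9)


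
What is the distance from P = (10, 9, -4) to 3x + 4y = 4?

distance = |a·x₀ + b·y₀ + c·z₀ - d| / √(a² + b² + c²)
  = |3·10 + 4·9 + 0·(-4) - 4| / √(3² + 4² + 0²)
  = |30 + 36 + 0 - 4| / √(9 + 16 + 0)
  = |62| / √25
  = 62 / 5
  ≈ 12.4

12.4


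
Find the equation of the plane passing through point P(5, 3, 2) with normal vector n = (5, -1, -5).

The plane through P with normal n = (a, b, c) satisfies n·(r - P) = 0,
i.e. ax + by + cz = a·x₀ + b·y₀ + c·z₀.
d = 5·5 + (-1)·3 + (-5)·2
  = 25 - 3 - 10
  = 12
Equation: 5x - y - 5z = 12

5x - y - 5z = 12


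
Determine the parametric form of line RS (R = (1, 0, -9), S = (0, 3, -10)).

Direction vector d = S - R = (0 - 1, 3 + 0, -10 + 9) = (-1, 3, -1)
Parametric form r = R + t·d:
x = 1 - t, y = 0 + 3t, z = -9 - t

x = 1 - t, y = 0 + 3t, z = -9 - t


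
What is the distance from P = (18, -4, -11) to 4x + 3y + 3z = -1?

distance = |a·x₀ + b·y₀ + c·z₀ - d| / √(a² + b² + c²)
  = |4·18 + 3·(-4) + 3·(-11) - (-1)| / √(4² + 3² + 3²)
  = |72 - 12 - 33 + 1| / √(16 + 9 + 9)
  = |28| / √34
  = 28 / 5.831
  ≈ 4.802

4.802


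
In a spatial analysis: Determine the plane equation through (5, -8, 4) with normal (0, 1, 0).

The plane through P with normal n = (a, b, c) satisfies n·(r - P) = 0,
i.e. ax + by + cz = a·x₀ + b·y₀ + c·z₀.
d = 0·5 + 1·(-8) + 0·4
  = 0 - 8 + 0
  = -8
Equation: y = -8

y = -8


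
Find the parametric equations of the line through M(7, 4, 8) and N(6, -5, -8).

Direction vector d = N - M = (6 - 7, -5 - 4, -8 - 8) = (-1, -9, -16)
Parametric form r = M + t·d:
x = 7 - t, y = 4 - 9t, z = 8 - 16t

x = 7 - t, y = 4 - 9t, z = 8 - 16t


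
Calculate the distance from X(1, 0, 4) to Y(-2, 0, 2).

d = √[(x₂-x₁)² + (y₂-y₁)² + (z₂-z₁)²]
  = √[(-3)² + 0² + (-2)²]
  = √[9 + 0 + 4]
  = √13
  ≈ 3.606

3.606


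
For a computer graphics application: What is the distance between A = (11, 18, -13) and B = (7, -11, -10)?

d = √[(x₂-x₁)² + (y₂-y₁)² + (z₂-z₁)²]
  = √[(-4)² + (-29)² + 3²]
  = √[16 + 841 + 9]
  = √866
  ≈ 29.43

29.43


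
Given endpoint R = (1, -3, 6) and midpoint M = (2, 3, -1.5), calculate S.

S = 2M - R
  = (2·2 - 1, 2·3 - (-3), 2·(-1.5) - 6)
  = (4 - 1, 6 + 3, -3 - 6)
  = (3, 9, -9)

(3, 9, -9)


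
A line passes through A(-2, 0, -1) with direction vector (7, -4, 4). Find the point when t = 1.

P(t) = A + t·d
  = (-2 + 7·1, 0 + (-4)·1, -1 + 4·1)
  = (-2 + 7, 0 - 4, -1 + 4)
  = (5, -4, 3)

(5, -4, 3)


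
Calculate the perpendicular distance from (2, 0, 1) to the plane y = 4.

distance = |a·x₀ + b·y₀ + c·z₀ - d| / √(a² + b² + c²)
  = |0·2 + 1·0 + 0·1 - 4| / √(0² + 1² + 0²)
  = |0 + 0 + 0 - 4| / √(0 + 1 + 0)
  = |-4| / √1
  = 4 / 1
  ≈ 4

4


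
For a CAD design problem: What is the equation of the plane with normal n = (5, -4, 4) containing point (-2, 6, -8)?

The plane through P with normal n = (a, b, c) satisfies n·(r - P) = 0,
i.e. ax + by + cz = a·x₀ + b·y₀ + c·z₀.
d = 5·(-2) + (-4)·6 + 4·(-8)
  = -10 - 24 - 32
  = -66
Equation: 5x - 4y + 4z = -66

5x - 4y + 4z = -66


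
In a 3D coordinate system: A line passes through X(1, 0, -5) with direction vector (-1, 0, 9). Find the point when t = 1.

P(t) = X + t·d
  = (1 + (-1)·1, 0 + 0·1, -5 + 9·1)
  = (1 - 1, 0 + 0, -5 + 9)
  = (0, 0, 4)

(0, 0, 4)


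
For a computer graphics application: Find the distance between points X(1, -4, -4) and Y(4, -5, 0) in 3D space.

d = √[(x₂-x₁)² + (y₂-y₁)² + (z₂-z₁)²]
  = √[3² + (-1)² + 4²]
  = √[9 + 1 + 16]
  = √26
  ≈ 5.099

5.099


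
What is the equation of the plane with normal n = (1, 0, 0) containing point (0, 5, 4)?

The plane through P with normal n = (a, b, c) satisfies n·(r - P) = 0,
i.e. ax + by + cz = a·x₀ + b·y₀ + c·z₀.
d = 1·0 + 0·5 + 0·4
  = 0 + 0 + 0
  = 0
Equation: x = 0

x = 0


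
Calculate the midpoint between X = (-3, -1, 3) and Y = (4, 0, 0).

M = ((x₁+x₂)/2, (y₁+y₂)/2, (z₁+z₂)/2)
  = ((-3 + 4)/2, (-1 + 0)/2, (3 + 0)/2)
  = (1/2, -1/2, 3/2)
  = (0.5, -0.5, 1.5)

(0.5, -0.5, 1.5)


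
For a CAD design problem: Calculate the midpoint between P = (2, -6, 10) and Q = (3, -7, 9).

M = ((x₁+x₂)/2, (y₁+y₂)/2, (z₁+z₂)/2)
  = ((2 + 3)/2, (-6 - 7)/2, (10 + 9)/2)
  = (5/2, -13/2, 19/2)
  = (2.5, -6.5, 9.5)

(2.5, -6.5, 9.5)


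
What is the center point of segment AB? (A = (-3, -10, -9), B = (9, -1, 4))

M = ((x₁+x₂)/2, (y₁+y₂)/2, (z₁+z₂)/2)
  = ((-3 + 9)/2, (-10 - 1)/2, (-9 + 4)/2)
  = (6/2, -11/2, -5/2)
  = (3, -5.5, -2.5)

(3, -5.5, -2.5)


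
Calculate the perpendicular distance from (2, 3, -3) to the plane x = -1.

distance = |a·x₀ + b·y₀ + c·z₀ - d| / √(a² + b² + c²)
  = |1·2 + 0·3 + 0·(-3) - (-1)| / √(1² + 0² + 0²)
  = |2 + 0 + 0 + 1| / √(1 + 0 + 0)
  = |3| / √1
  = 3 / 1
  ≈ 3

3


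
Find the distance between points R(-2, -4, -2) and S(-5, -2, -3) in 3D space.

d = √[(x₂-x₁)² + (y₂-y₁)² + (z₂-z₁)²]
  = √[(-3)² + 2² + (-1)²]
  = √[9 + 4 + 1]
  = √14
  ≈ 3.742

3.742


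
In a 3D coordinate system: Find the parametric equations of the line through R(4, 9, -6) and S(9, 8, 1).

Direction vector d = S - R = (9 - 4, 8 - 9, 1 + 6) = (5, -1, 7)
Parametric form r = R + t·d:
x = 4 + 5t, y = 9 - t, z = -6 + 7t

x = 4 + 5t, y = 9 - t, z = -6 + 7t


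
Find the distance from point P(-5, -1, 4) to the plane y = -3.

distance = |a·x₀ + b·y₀ + c·z₀ - d| / √(a² + b² + c²)
  = |0·(-5) + 1·(-1) + 0·4 - (-3)| / √(0² + 1² + 0²)
  = |0 - 1 + 0 + 3| / √(0 + 1 + 0)
  = |2| / √1
  = 2 / 1
  ≈ 2

2


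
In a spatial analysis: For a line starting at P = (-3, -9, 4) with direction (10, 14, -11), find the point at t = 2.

P(t) = P + t·d
  = (-3 + 10·2, -9 + 14·2, 4 + (-11)·2)
  = (-3 + 20, -9 + 28, 4 - 22)
  = (17, 19, -18)

(17, 19, -18)


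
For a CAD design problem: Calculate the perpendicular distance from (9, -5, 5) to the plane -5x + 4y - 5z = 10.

distance = |a·x₀ + b·y₀ + c·z₀ - d| / √(a² + b² + c²)
  = |(-5)·9 + 4·(-5) + (-5)·5 - 10| / √((-5)² + 4² + (-5)²)
  = |-45 - 20 - 25 - 10| / √(25 + 16 + 25)
  = |-100| / √66
  = 100 / 8.124
  ≈ 12.31

12.31


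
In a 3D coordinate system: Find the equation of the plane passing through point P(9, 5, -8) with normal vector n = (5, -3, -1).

The plane through P with normal n = (a, b, c) satisfies n·(r - P) = 0,
i.e. ax + by + cz = a·x₀ + b·y₀ + c·z₀.
d = 5·9 + (-3)·5 + (-1)·(-8)
  = 45 - 15 + 8
  = 38
Equation: 5x - 3y - z = 38

5x - 3y - z = 38


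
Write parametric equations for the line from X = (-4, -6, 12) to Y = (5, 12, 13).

Direction vector d = Y - X = (5 + 4, 12 + 6, 13 - 12) = (9, 18, 1)
Parametric form r = X + t·d:
x = -4 + 9t, y = -6 + 18t, z = 12 + t

x = -4 + 9t, y = -6 + 18t, z = 12 + t


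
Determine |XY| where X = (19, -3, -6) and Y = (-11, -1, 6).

d = √[(x₂-x₁)² + (y₂-y₁)² + (z₂-z₁)²]
  = √[(-30)² + 2² + 12²]
  = √[900 + 4 + 144]
  = √1048
  ≈ 32.37

32.37


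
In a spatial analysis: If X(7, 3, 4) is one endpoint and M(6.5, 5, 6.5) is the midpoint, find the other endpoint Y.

Y = 2M - X
  = (2·6.5 - 7, 2·5 - 3, 2·6.5 - 4)
  = (13 - 7, 10 - 3, 13 - 4)
  = (6, 7, 9)

(6, 7, 9)


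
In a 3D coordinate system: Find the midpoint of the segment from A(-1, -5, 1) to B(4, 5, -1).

M = ((x₁+x₂)/2, (y₁+y₂)/2, (z₁+z₂)/2)
  = ((-1 + 4)/2, (-5 + 5)/2, (1 - 1)/2)
  = (3/2, 0/2, 0/2)
  = (1.5, 0, 0)

(1.5, 0, 0)


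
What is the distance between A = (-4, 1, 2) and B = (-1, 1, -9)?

d = √[(x₂-x₁)² + (y₂-y₁)² + (z₂-z₁)²]
  = √[3² + 0² + (-11)²]
  = √[9 + 0 + 121]
  = √130
  ≈ 11.4

11.4


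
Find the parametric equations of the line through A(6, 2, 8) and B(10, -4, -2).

Direction vector d = B - A = (10 - 6, -4 - 2, -2 - 8) = (4, -6, -10)
Parametric form r = A + t·d:
x = 6 + 4t, y = 2 - 6t, z = 8 - 10t

x = 6 + 4t, y = 2 - 6t, z = 8 - 10t


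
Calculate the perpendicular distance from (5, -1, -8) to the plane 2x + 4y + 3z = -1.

distance = |a·x₀ + b·y₀ + c·z₀ - d| / √(a² + b² + c²)
  = |2·5 + 4·(-1) + 3·(-8) - (-1)| / √(2² + 4² + 3²)
  = |10 - 4 - 24 + 1| / √(4 + 16 + 9)
  = |-17| / √29
  = 17 / 5.385
  ≈ 3.157

3.157


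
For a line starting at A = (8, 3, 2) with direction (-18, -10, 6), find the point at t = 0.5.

P(t) = A + t·d
  = (8 + (-18)·0.5, 3 + (-10)·0.5, 2 + 6·0.5)
  = (8 - 9, 3 - 5, 2 + 3)
  = (-1, -2, 5)

(-1, -2, 5)


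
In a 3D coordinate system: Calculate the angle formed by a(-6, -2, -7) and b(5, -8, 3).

a·b = (-6)·5 + (-2)·(-8) + (-7)·3 = -30 + 16 - 21 = -35
|a| = √((-6)² + (-2)² + (-7)²) = √89 ≈ 9.434
|b| = √(5² + (-8)² + 3²) = √98 ≈ 9.899
cos θ = (a·b)/(|a||b|) = -35/(9.434·9.899) ≈ -0.3748
θ = arccos(-0.3748) ≈ 112°

112°


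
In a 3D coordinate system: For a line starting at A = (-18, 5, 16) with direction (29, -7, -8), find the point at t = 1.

P(t) = A + t·d
  = (-18 + 29·1, 5 + (-7)·1, 16 + (-8)·1)
  = (-18 + 29, 5 - 7, 16 - 8)
  = (11, -2, 8)

(11, -2, 8)


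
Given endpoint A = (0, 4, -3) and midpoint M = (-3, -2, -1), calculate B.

B = 2M - A
  = (2·(-3) - 0, 2·(-2) - 4, 2·(-1) - (-3))
  = (-6 + 0, -4 - 4, -2 + 3)
  = (-6, -8, 1)

(-6, -8, 1)


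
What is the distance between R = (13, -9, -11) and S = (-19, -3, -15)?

d = √[(x₂-x₁)² + (y₂-y₁)² + (z₂-z₁)²]
  = √[(-32)² + 6² + (-4)²]
  = √[1024 + 36 + 16]
  = √1076
  ≈ 32.8

32.8


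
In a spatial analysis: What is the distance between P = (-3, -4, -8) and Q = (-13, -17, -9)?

d = √[(x₂-x₁)² + (y₂-y₁)² + (z₂-z₁)²]
  = √[(-10)² + (-13)² + (-1)²]
  = √[100 + 169 + 1]
  = √270
  ≈ 16.43

16.43


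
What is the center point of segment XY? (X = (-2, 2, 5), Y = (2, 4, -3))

M = ((x₁+x₂)/2, (y₁+y₂)/2, (z₁+z₂)/2)
  = ((-2 + 2)/2, (2 + 4)/2, (5 - 3)/2)
  = (0/2, 6/2, 2/2)
  = (0, 3, 1)

(0, 3, 1)


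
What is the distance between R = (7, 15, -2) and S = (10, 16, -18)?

d = √[(x₂-x₁)² + (y₂-y₁)² + (z₂-z₁)²]
  = √[3² + 1² + (-16)²]
  = √[9 + 1 + 256]
  = √266
  ≈ 16.31

16.31


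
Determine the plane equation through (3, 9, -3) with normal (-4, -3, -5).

The plane through P with normal n = (a, b, c) satisfies n·(r - P) = 0,
i.e. ax + by + cz = a·x₀ + b·y₀ + c·z₀.
d = (-4)·3 + (-3)·9 + (-5)·(-3)
  = -12 - 27 + 15
  = -24
Equation: -4x - 3y - 5z = -24

-4x - 3y - 5z = -24


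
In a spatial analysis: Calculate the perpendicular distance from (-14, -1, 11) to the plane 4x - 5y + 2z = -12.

distance = |a·x₀ + b·y₀ + c·z₀ - d| / √(a² + b² + c²)
  = |4·(-14) + (-5)·(-1) + 2·11 - (-12)| / √(4² + (-5)² + 2²)
  = |-56 + 5 + 22 + 12| / √(16 + 25 + 4)
  = |-17| / √45
  = 17 / 6.708
  ≈ 2.534

2.534


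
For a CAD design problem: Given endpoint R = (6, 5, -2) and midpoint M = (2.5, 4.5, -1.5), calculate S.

S = 2M - R
  = (2·2.5 - 6, 2·4.5 - 5, 2·(-1.5) - (-2))
  = (5 - 6, 9 - 5, -3 + 2)
  = (-1, 4, -1)

(-1, 4, -1)


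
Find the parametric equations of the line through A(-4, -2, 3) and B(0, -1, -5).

Direction vector d = B - A = (0 + 4, -1 + 2, -5 - 3) = (4, 1, -8)
Parametric form r = A + t·d:
x = -4 + 4t, y = -2 + t, z = 3 - 8t

x = -4 + 4t, y = -2 + t, z = 3 - 8t


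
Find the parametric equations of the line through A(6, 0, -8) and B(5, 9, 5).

Direction vector d = B - A = (5 - 6, 9 + 0, 5 + 8) = (-1, 9, 13)
Parametric form r = A + t·d:
x = 6 - t, y = 0 + 9t, z = -8 + 13t

x = 6 - t, y = 0 + 9t, z = -8 + 13t


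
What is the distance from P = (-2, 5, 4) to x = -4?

distance = |a·x₀ + b·y₀ + c·z₀ - d| / √(a² + b² + c²)
  = |1·(-2) + 0·5 + 0·4 - (-4)| / √(1² + 0² + 0²)
  = |-2 + 0 + 0 + 4| / √(1 + 0 + 0)
  = |2| / √1
  = 2 / 1
  ≈ 2

2


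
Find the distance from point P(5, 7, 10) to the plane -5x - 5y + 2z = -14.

distance = |a·x₀ + b·y₀ + c·z₀ - d| / √(a² + b² + c²)
  = |(-5)·5 + (-5)·7 + 2·10 - (-14)| / √((-5)² + (-5)² + 2²)
  = |-25 - 35 + 20 + 14| / √(25 + 25 + 4)
  = |-26| / √54
  = 26 / 7.348
  ≈ 3.538

3.538


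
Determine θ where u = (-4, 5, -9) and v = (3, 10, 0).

u·v = (-4)·3 + 5·10 + (-9)·0 = -12 + 50 + 0 = 38
|u| = √((-4)² + 5² + (-9)²) = √122 ≈ 11.05
|v| = √(3² + 10² + 0²) = √109 ≈ 10.44
cos θ = (u·v)/(|u||v|) = 38/(11.05·10.44) ≈ 0.3295
θ = arccos(0.3295) ≈ 70.76°

70.76°


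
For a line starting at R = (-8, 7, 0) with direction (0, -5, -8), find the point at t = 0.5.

P(t) = R + t·d
  = (-8 + 0·0.5, 7 + (-5)·0.5, 0 + (-8)·0.5)
  = (-8 + 0, 7 - 2.5, 0 - 4)
  = (-8, 4.5, -4)

(-8, 4.5, -4)


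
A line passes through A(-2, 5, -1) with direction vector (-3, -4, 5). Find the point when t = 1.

P(t) = A + t·d
  = (-2 + (-3)·1, 5 + (-4)·1, -1 + 5·1)
  = (-2 - 3, 5 - 4, -1 + 5)
  = (-5, 1, 4)

(-5, 1, 4)


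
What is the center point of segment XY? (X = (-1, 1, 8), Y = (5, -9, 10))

M = ((x₁+x₂)/2, (y₁+y₂)/2, (z₁+z₂)/2)
  = ((-1 + 5)/2, (1 - 9)/2, (8 + 10)/2)
  = (4/2, -8/2, 18/2)
  = (2, -4, 9)

(2, -4, 9)


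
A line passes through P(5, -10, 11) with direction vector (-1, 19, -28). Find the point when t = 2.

P(t) = P + t·d
  = (5 + (-1)·2, -10 + 19·2, 11 + (-28)·2)
  = (5 - 2, -10 + 38, 11 - 56)
  = (3, 28, -45)

(3, 28, -45)


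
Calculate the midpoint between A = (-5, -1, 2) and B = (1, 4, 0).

M = ((x₁+x₂)/2, (y₁+y₂)/2, (z₁+z₂)/2)
  = ((-5 + 1)/2, (-1 + 4)/2, (2 + 0)/2)
  = (-4/2, 3/2, 2/2)
  = (-2, 1.5, 1)

(-2, 1.5, 1)


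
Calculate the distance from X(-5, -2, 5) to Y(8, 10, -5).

d = √[(x₂-x₁)² + (y₂-y₁)² + (z₂-z₁)²]
  = √[13² + 12² + (-10)²]
  = √[169 + 144 + 100]
  = √413
  ≈ 20.32

20.32


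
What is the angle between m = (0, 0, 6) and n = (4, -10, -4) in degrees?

m·n = 0·4 + 0·(-10) + 6·(-4) = 0 + 0 - 24 = -24
|m| = √(0² + 0² + 6²) = √36 ≈ 6
|n| = √(4² + (-10)² + (-4)²) = √132 ≈ 11.49
cos θ = (m·n)/(|m||n|) = -24/(6·11.49) ≈ -0.3482
θ = arccos(-0.3482) ≈ 110.4°

110.4°


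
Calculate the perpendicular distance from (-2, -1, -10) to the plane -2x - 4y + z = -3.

distance = |a·x₀ + b·y₀ + c·z₀ - d| / √(a² + b² + c²)
  = |(-2)·(-2) + (-4)·(-1) + 1·(-10) - (-3)| / √((-2)² + (-4)² + 1²)
  = |4 + 4 - 10 + 3| / √(4 + 16 + 1)
  = |1| / √21
  = 1 / 4.583
  ≈ 0.2182

0.2182


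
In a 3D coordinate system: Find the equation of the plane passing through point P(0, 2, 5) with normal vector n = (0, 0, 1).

The plane through P with normal n = (a, b, c) satisfies n·(r - P) = 0,
i.e. ax + by + cz = a·x₀ + b·y₀ + c·z₀.
d = 0·0 + 0·2 + 1·5
  = 0 + 0 + 5
  = 5
Equation: z = 5

z = 5


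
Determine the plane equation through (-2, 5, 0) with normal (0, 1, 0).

The plane through P with normal n = (a, b, c) satisfies n·(r - P) = 0,
i.e. ax + by + cz = a·x₀ + b·y₀ + c·z₀.
d = 0·(-2) + 1·5 + 0·0
  = 0 + 5 + 0
  = 5
Equation: y = 5

y = 5


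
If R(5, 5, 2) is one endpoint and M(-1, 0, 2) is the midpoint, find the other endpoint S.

S = 2M - R
  = (2·(-1) - 5, 2·0 - 5, 2·2 - 2)
  = (-2 - 5, 0 - 5, 4 - 2)
  = (-7, -5, 2)

(-7, -5, 2)


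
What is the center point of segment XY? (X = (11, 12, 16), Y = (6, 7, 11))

M = ((x₁+x₂)/2, (y₁+y₂)/2, (z₁+z₂)/2)
  = ((11 + 6)/2, (12 + 7)/2, (16 + 11)/2)
  = (17/2, 19/2, 27/2)
  = (8.5, 9.5, 13.5)

(8.5, 9.5, 13.5)


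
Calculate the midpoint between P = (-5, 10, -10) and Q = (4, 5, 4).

M = ((x₁+x₂)/2, (y₁+y₂)/2, (z₁+z₂)/2)
  = ((-5 + 4)/2, (10 + 5)/2, (-10 + 4)/2)
  = (-1/2, 15/2, -6/2)
  = (-0.5, 7.5, -3)

(-0.5, 7.5, -3)


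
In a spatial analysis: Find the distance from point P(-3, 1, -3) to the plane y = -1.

distance = |a·x₀ + b·y₀ + c·z₀ - d| / √(a² + b² + c²)
  = |0·(-3) + 1·1 + 0·(-3) - (-1)| / √(0² + 1² + 0²)
  = |0 + 1 + 0 + 1| / √(0 + 1 + 0)
  = |2| / √1
  = 2 / 1
  ≈ 2

2


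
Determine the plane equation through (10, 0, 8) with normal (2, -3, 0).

The plane through P with normal n = (a, b, c) satisfies n·(r - P) = 0,
i.e. ax + by + cz = a·x₀ + b·y₀ + c·z₀.
d = 2·10 + (-3)·0 + 0·8
  = 20 + 0 + 0
  = 20
Equation: 2x - 3y = 20

2x - 3y = 20


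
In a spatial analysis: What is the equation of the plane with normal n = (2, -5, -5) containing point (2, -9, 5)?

The plane through P with normal n = (a, b, c) satisfies n·(r - P) = 0,
i.e. ax + by + cz = a·x₀ + b·y₀ + c·z₀.
d = 2·2 + (-5)·(-9) + (-5)·5
  = 4 + 45 - 25
  = 24
Equation: 2x - 5y - 5z = 24

2x - 5y - 5z = 24


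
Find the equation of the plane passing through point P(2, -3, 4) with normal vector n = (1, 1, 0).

The plane through P with normal n = (a, b, c) satisfies n·(r - P) = 0,
i.e. ax + by + cz = a·x₀ + b·y₀ + c·z₀.
d = 1·2 + 1·(-3) + 0·4
  = 2 - 3 + 0
  = -1
Equation: x + y = -1

x + y = -1


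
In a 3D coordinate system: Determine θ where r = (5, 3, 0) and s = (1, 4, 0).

r·s = 5·1 + 3·4 + 0·0 = 5 + 12 + 0 = 17
|r| = √(5² + 3² + 0²) = √34 ≈ 5.831
|s| = √(1² + 4² + 0²) = √17 ≈ 4.123
cos θ = (r·s)/(|r||s|) = 17/(5.831·4.123) ≈ 0.7071
θ = arccos(0.7071) ≈ 45°

45°


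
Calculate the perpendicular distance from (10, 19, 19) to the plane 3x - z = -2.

distance = |a·x₀ + b·y₀ + c·z₀ - d| / √(a² + b² + c²)
  = |3·10 + 0·19 + (-1)·19 - (-2)| / √(3² + 0² + (-1)²)
  = |30 + 0 - 19 + 2| / √(9 + 0 + 1)
  = |13| / √10
  = 13 / 3.162
  ≈ 4.111

4.111


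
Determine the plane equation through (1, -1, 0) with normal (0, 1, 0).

The plane through P with normal n = (a, b, c) satisfies n·(r - P) = 0,
i.e. ax + by + cz = a·x₀ + b·y₀ + c·z₀.
d = 0·1 + 1·(-1) + 0·0
  = 0 - 1 + 0
  = -1
Equation: y = -1

y = -1


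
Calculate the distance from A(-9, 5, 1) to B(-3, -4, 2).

d = √[(x₂-x₁)² + (y₂-y₁)² + (z₂-z₁)²]
  = √[6² + (-9)² + 1²]
  = √[36 + 81 + 1]
  = √118
  ≈ 10.86

10.86


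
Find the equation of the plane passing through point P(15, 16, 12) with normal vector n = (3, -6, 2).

The plane through P with normal n = (a, b, c) satisfies n·(r - P) = 0,
i.e. ax + by + cz = a·x₀ + b·y₀ + c·z₀.
d = 3·15 + (-6)·16 + 2·12
  = 45 - 96 + 24
  = -27
Equation: 3x - 6y + 2z = -27

3x - 6y + 2z = -27


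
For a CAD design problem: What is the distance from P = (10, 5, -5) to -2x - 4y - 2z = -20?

distance = |a·x₀ + b·y₀ + c·z₀ - d| / √(a² + b² + c²)
  = |(-2)·10 + (-4)·5 + (-2)·(-5) - (-20)| / √((-2)² + (-4)² + (-2)²)
  = |-20 - 20 + 10 + 20| / √(4 + 16 + 4)
  = |-10| / √24
  = 10 / 4.899
  ≈ 2.041

2.041


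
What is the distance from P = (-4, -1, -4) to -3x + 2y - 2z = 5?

distance = |a·x₀ + b·y₀ + c·z₀ - d| / √(a² + b² + c²)
  = |(-3)·(-4) + 2·(-1) + (-2)·(-4) - 5| / √((-3)² + 2² + (-2)²)
  = |12 - 2 + 8 - 5| / √(9 + 4 + 4)
  = |13| / √17
  = 13 / 4.123
  ≈ 3.153

3.153


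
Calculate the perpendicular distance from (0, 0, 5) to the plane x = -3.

distance = |a·x₀ + b·y₀ + c·z₀ - d| / √(a² + b² + c²)
  = |1·0 + 0·0 + 0·5 - (-3)| / √(1² + 0² + 0²)
  = |0 + 0 + 0 + 3| / √(1 + 0 + 0)
  = |3| / √1
  = 3 / 1
  ≈ 3

3


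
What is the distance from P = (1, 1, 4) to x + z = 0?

distance = |a·x₀ + b·y₀ + c·z₀ - d| / √(a² + b² + c²)
  = |1·1 + 0·1 + 1·4 - 0| / √(1² + 0² + 1²)
  = |1 + 0 + 4 + 0| / √(1 + 0 + 1)
  = |5| / √2
  = 5 / 1.414
  ≈ 3.536

3.536


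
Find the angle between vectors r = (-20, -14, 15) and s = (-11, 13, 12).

r·s = (-20)·(-11) + (-14)·13 + 15·12 = 220 - 182 + 180 = 218
|r| = √((-20)² + (-14)² + 15²) = √821 ≈ 28.65
|s| = √((-11)² + 13² + 12²) = √434 ≈ 20.83
cos θ = (r·s)/(|r||s|) = 218/(28.65·20.83) ≈ 0.3652
θ = arccos(0.3652) ≈ 68.58°

68.58°


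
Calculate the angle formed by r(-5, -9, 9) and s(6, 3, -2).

r·s = (-5)·6 + (-9)·3 + 9·(-2) = -30 - 27 - 18 = -75
|r| = √((-5)² + (-9)² + 9²) = √187 ≈ 13.67
|s| = √(6² + 3² + (-2)²) = √49 ≈ 7
cos θ = (r·s)/(|r||s|) = -75/(13.67·7) ≈ -0.7835
θ = arccos(-0.7835) ≈ 141.6°

141.6°


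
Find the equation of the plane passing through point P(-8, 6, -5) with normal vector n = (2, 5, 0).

The plane through P with normal n = (a, b, c) satisfies n·(r - P) = 0,
i.e. ax + by + cz = a·x₀ + b·y₀ + c·z₀.
d = 2·(-8) + 5·6 + 0·(-5)
  = -16 + 30 + 0
  = 14
Equation: 2x + 5y = 14

2x + 5y = 14


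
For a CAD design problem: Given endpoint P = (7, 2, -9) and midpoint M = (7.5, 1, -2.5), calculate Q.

Q = 2M - P
  = (2·7.5 - 7, 2·1 - 2, 2·(-2.5) - (-9))
  = (15 - 7, 2 - 2, -5 + 9)
  = (8, 0, 4)

(8, 0, 4)


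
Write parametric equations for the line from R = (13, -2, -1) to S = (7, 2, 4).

Direction vector d = S - R = (7 - 13, 2 + 2, 4 + 1) = (-6, 4, 5)
Parametric form r = R + t·d:
x = 13 - 6t, y = -2 + 4t, z = -1 + 5t

x = 13 - 6t, y = -2 + 4t, z = -1 + 5t


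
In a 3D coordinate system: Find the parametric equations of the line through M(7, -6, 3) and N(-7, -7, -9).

Direction vector d = N - M = (-7 - 7, -7 + 6, -9 - 3) = (-14, -1, -12)
Parametric form r = M + t·d:
x = 7 - 14t, y = -6 - t, z = 3 - 12t

x = 7 - 14t, y = -6 - t, z = 3 - 12t


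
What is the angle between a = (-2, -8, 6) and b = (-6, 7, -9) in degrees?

a·b = (-2)·(-6) + (-8)·7 + 6·(-9) = 12 - 56 - 54 = -98
|a| = √((-2)² + (-8)² + 6²) = √104 ≈ 10.2
|b| = √((-6)² + 7² + (-9)²) = √166 ≈ 12.88
cos θ = (a·b)/(|a||b|) = -98/(10.2·12.88) ≈ -0.7459
θ = arccos(-0.7459) ≈ 138.2°

138.2°


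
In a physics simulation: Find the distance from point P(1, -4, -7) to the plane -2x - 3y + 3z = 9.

distance = |a·x₀ + b·y₀ + c·z₀ - d| / √(a² + b² + c²)
  = |(-2)·1 + (-3)·(-4) + 3·(-7) - 9| / √((-2)² + (-3)² + 3²)
  = |-2 + 12 - 21 - 9| / √(4 + 9 + 9)
  = |-20| / √22
  = 20 / 4.69
  ≈ 4.264

4.264


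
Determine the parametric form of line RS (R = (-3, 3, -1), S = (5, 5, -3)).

Direction vector d = S - R = (5 + 3, 5 - 3, -3 + 1) = (8, 2, -2)
Parametric form r = R + t·d:
x = -3 + 8t, y = 3 + 2t, z = -1 - 2t

x = -3 + 8t, y = 3 + 2t, z = -1 - 2t


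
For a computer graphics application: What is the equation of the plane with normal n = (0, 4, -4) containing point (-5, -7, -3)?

The plane through P with normal n = (a, b, c) satisfies n·(r - P) = 0,
i.e. ax + by + cz = a·x₀ + b·y₀ + c·z₀.
d = 0·(-5) + 4·(-7) + (-4)·(-3)
  = 0 - 28 + 12
  = -16
Equation: 4y - 4z = -16

4y - 4z = -16


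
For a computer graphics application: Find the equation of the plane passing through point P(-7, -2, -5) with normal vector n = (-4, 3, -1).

The plane through P with normal n = (a, b, c) satisfies n·(r - P) = 0,
i.e. ax + by + cz = a·x₀ + b·y₀ + c·z₀.
d = (-4)·(-7) + 3·(-2) + (-1)·(-5)
  = 28 - 6 + 5
  = 27
Equation: -4x + 3y - z = 27

-4x + 3y - z = 27


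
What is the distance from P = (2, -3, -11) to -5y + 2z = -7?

distance = |a·x₀ + b·y₀ + c·z₀ - d| / √(a² + b² + c²)
  = |0·2 + (-5)·(-3) + 2·(-11) - (-7)| / √(0² + (-5)² + 2²)
  = |0 + 15 - 22 + 7| / √(0 + 25 + 4)
  = |0| / √29
  = 0 / 5.385
  ≈ 0

0


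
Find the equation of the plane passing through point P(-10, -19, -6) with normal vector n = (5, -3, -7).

The plane through P with normal n = (a, b, c) satisfies n·(r - P) = 0,
i.e. ax + by + cz = a·x₀ + b·y₀ + c·z₀.
d = 5·(-10) + (-3)·(-19) + (-7)·(-6)
  = -50 + 57 + 42
  = 49
Equation: 5x - 3y - 7z = 49

5x - 3y - 7z = 49


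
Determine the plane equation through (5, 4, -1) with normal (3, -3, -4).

The plane through P with normal n = (a, b, c) satisfies n·(r - P) = 0,
i.e. ax + by + cz = a·x₀ + b·y₀ + c·z₀.
d = 3·5 + (-3)·4 + (-4)·(-1)
  = 15 - 12 + 4
  = 7
Equation: 3x - 3y - 4z = 7

3x - 3y - 4z = 7


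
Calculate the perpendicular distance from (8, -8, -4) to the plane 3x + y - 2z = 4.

distance = |a·x₀ + b·y₀ + c·z₀ - d| / √(a² + b² + c²)
  = |3·8 + 1·(-8) + (-2)·(-4) - 4| / √(3² + 1² + (-2)²)
  = |24 - 8 + 8 - 4| / √(9 + 1 + 4)
  = |20| / √14
  = 20 / 3.742
  ≈ 5.345

5.345


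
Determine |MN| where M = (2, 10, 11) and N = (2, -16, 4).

d = √[(x₂-x₁)² + (y₂-y₁)² + (z₂-z₁)²]
  = √[0² + (-26)² + (-7)²]
  = √[0 + 676 + 49]
  = √725
  ≈ 26.93

26.93


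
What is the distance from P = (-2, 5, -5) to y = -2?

distance = |a·x₀ + b·y₀ + c·z₀ - d| / √(a² + b² + c²)
  = |0·(-2) + 1·5 + 0·(-5) - (-2)| / √(0² + 1² + 0²)
  = |0 + 5 + 0 + 2| / √(0 + 1 + 0)
  = |7| / √1
  = 7 / 1
  ≈ 7

7


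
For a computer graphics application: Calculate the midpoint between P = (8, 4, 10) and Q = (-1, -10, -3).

M = ((x₁+x₂)/2, (y₁+y₂)/2, (z₁+z₂)/2)
  = ((8 - 1)/2, (4 - 10)/2, (10 - 3)/2)
  = (7/2, -6/2, 7/2)
  = (3.5, -3, 3.5)

(3.5, -3, 3.5)


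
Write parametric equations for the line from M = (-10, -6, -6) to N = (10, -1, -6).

Direction vector d = N - M = (10 + 10, -1 + 6, -6 + 6) = (20, 5, 0)
Parametric form r = M + t·d:
x = -10 + 20t, y = -6 + 5t, z = -6

x = -10 + 20t, y = -6 + 5t, z = -6


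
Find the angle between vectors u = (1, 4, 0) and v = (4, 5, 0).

u·v = 1·4 + 4·5 + 0·0 = 4 + 20 + 0 = 24
|u| = √(1² + 4² + 0²) = √17 ≈ 4.123
|v| = √(4² + 5² + 0²) = √41 ≈ 6.403
cos θ = (u·v)/(|u||v|) = 24/(4.123·6.403) ≈ 0.9091
θ = arccos(0.9091) ≈ 24.62°

24.62°


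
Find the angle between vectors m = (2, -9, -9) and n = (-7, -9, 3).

m·n = 2·(-7) + (-9)·(-9) + (-9)·3 = -14 + 81 - 27 = 40
|m| = √(2² + (-9)² + (-9)²) = √166 ≈ 12.88
|n| = √((-7)² + (-9)² + 3²) = √139 ≈ 11.79
cos θ = (m·n)/(|m||n|) = 40/(12.88·11.79) ≈ 0.2633
θ = arccos(0.2633) ≈ 74.73°

74.73°


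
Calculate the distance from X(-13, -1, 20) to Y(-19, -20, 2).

d = √[(x₂-x₁)² + (y₂-y₁)² + (z₂-z₁)²]
  = √[(-6)² + (-19)² + (-18)²]
  = √[36 + 361 + 324]
  = √721
  ≈ 26.85

26.85


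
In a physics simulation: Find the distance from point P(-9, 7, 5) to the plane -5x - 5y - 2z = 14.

distance = |a·x₀ + b·y₀ + c·z₀ - d| / √(a² + b² + c²)
  = |(-5)·(-9) + (-5)·7 + (-2)·5 - 14| / √((-5)² + (-5)² + (-2)²)
  = |45 - 35 - 10 - 14| / √(25 + 25 + 4)
  = |-14| / √54
  = 14 / 7.348
  ≈ 1.905

1.905


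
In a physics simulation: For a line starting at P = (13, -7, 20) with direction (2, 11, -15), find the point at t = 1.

P(t) = P + t·d
  = (13 + 2·1, -7 + 11·1, 20 + (-15)·1)
  = (13 + 2, -7 + 11, 20 - 15)
  = (15, 4, 5)

(15, 4, 5)


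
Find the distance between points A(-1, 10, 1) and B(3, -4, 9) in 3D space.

d = √[(x₂-x₁)² + (y₂-y₁)² + (z₂-z₁)²]
  = √[4² + (-14)² + 8²]
  = √[16 + 196 + 64]
  = √276
  ≈ 16.61

16.61


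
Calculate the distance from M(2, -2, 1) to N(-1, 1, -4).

d = √[(x₂-x₁)² + (y₂-y₁)² + (z₂-z₁)²]
  = √[(-3)² + 3² + (-5)²]
  = √[9 + 9 + 25]
  = √43
  ≈ 6.557

6.557


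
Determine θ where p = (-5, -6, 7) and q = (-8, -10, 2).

p·q = (-5)·(-8) + (-6)·(-10) + 7·2 = 40 + 60 + 14 = 114
|p| = √((-5)² + (-6)² + 7²) = √110 ≈ 10.49
|q| = √((-8)² + (-10)² + 2²) = √168 ≈ 12.96
cos θ = (p·q)/(|p||q|) = 114/(10.49·12.96) ≈ 0.8386
θ = arccos(0.8386) ≈ 33.01°

33.01°


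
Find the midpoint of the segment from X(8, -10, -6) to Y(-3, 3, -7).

M = ((x₁+x₂)/2, (y₁+y₂)/2, (z₁+z₂)/2)
  = ((8 - 3)/2, (-10 + 3)/2, (-6 - 7)/2)
  = (5/2, -7/2, -13/2)
  = (2.5, -3.5, -6.5)

(2.5, -3.5, -6.5)


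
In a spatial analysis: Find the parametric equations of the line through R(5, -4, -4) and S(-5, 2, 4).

Direction vector d = S - R = (-5 - 5, 2 + 4, 4 + 4) = (-10, 6, 8)
Parametric form r = R + t·d:
x = 5 - 10t, y = -4 + 6t, z = -4 + 8t

x = 5 - 10t, y = -4 + 6t, z = -4 + 8t


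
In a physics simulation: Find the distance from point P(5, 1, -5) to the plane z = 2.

distance = |a·x₀ + b·y₀ + c·z₀ - d| / √(a² + b² + c²)
  = |0·5 + 0·1 + 1·(-5) - 2| / √(0² + 0² + 1²)
  = |0 + 0 - 5 - 2| / √(0 + 0 + 1)
  = |-7| / √1
  = 7 / 1
  ≈ 7

7


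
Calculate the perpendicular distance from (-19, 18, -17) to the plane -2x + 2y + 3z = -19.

distance = |a·x₀ + b·y₀ + c·z₀ - d| / √(a² + b² + c²)
  = |(-2)·(-19) + 2·18 + 3·(-17) - (-19)| / √((-2)² + 2² + 3²)
  = |38 + 36 - 51 + 19| / √(4 + 4 + 9)
  = |42| / √17
  = 42 / 4.123
  ≈ 10.19

10.19


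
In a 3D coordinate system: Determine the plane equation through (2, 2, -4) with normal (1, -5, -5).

The plane through P with normal n = (a, b, c) satisfies n·(r - P) = 0,
i.e. ax + by + cz = a·x₀ + b·y₀ + c·z₀.
d = 1·2 + (-5)·2 + (-5)·(-4)
  = 2 - 10 + 20
  = 12
Equation: x - 5y - 5z = 12

x - 5y - 5z = 12


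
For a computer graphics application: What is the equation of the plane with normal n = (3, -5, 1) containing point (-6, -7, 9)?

The plane through P with normal n = (a, b, c) satisfies n·(r - P) = 0,
i.e. ax + by + cz = a·x₀ + b·y₀ + c·z₀.
d = 3·(-6) + (-5)·(-7) + 1·9
  = -18 + 35 + 9
  = 26
Equation: 3x - 5y + z = 26

3x - 5y + z = 26


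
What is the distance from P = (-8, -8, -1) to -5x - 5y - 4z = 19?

distance = |a·x₀ + b·y₀ + c·z₀ - d| / √(a² + b² + c²)
  = |(-5)·(-8) + (-5)·(-8) + (-4)·(-1) - 19| / √((-5)² + (-5)² + (-4)²)
  = |40 + 40 + 4 - 19| / √(25 + 25 + 16)
  = |65| / √66
  = 65 / 8.124
  ≈ 8.001

8.001


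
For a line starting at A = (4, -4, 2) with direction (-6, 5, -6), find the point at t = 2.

P(t) = A + t·d
  = (4 + (-6)·2, -4 + 5·2, 2 + (-6)·2)
  = (4 - 12, -4 + 10, 2 - 12)
  = (-8, 6, -10)

(-8, 6, -10)


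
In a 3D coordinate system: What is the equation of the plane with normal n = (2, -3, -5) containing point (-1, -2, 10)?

The plane through P with normal n = (a, b, c) satisfies n·(r - P) = 0,
i.e. ax + by + cz = a·x₀ + b·y₀ + c·z₀.
d = 2·(-1) + (-3)·(-2) + (-5)·10
  = -2 + 6 - 50
  = -46
Equation: 2x - 3y - 5z = -46

2x - 3y - 5z = -46


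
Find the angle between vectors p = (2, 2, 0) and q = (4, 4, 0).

p·q = 2·4 + 2·4 + 0·0 = 8 + 8 + 0 = 16
|p| = √(2² + 2² + 0²) = √8 ≈ 2.828
|q| = √(4² + 4² + 0²) = √32 ≈ 5.657
cos θ = (p·q)/(|p||q|) = 16/(2.828·5.657) ≈ 1
θ = arccos(1) ≈ 0°

0°


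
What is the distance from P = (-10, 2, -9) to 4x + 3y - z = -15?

distance = |a·x₀ + b·y₀ + c·z₀ - d| / √(a² + b² + c²)
  = |4·(-10) + 3·2 + (-1)·(-9) - (-15)| / √(4² + 3² + (-1)²)
  = |-40 + 6 + 9 + 15| / √(16 + 9 + 1)
  = |-10| / √26
  = 10 / 5.099
  ≈ 1.961

1.961


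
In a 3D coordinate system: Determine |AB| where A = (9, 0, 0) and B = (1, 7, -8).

d = √[(x₂-x₁)² + (y₂-y₁)² + (z₂-z₁)²]
  = √[(-8)² + 7² + (-8)²]
  = √[64 + 49 + 64]
  = √177
  ≈ 13.3

13.3


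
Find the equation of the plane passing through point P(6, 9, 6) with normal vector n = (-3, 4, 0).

The plane through P with normal n = (a, b, c) satisfies n·(r - P) = 0,
i.e. ax + by + cz = a·x₀ + b·y₀ + c·z₀.
d = (-3)·6 + 4·9 + 0·6
  = -18 + 36 + 0
  = 18
Equation: -3x + 4y = 18

-3x + 4y = 18


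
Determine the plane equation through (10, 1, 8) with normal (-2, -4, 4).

The plane through P with normal n = (a, b, c) satisfies n·(r - P) = 0,
i.e. ax + by + cz = a·x₀ + b·y₀ + c·z₀.
d = (-2)·10 + (-4)·1 + 4·8
  = -20 - 4 + 32
  = 8
Equation: -2x - 4y + 4z = 8

-2x - 4y + 4z = 8


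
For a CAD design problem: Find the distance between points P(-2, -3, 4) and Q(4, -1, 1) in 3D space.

d = √[(x₂-x₁)² + (y₂-y₁)² + (z₂-z₁)²]
  = √[6² + 2² + (-3)²]
  = √[36 + 4 + 9]
  = √49
  ≈ 7

7


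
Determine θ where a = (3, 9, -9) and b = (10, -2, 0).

a·b = 3·10 + 9·(-2) + (-9)·0 = 30 - 18 + 0 = 12
|a| = √(3² + 9² + (-9)²) = √171 ≈ 13.08
|b| = √(10² + (-2)² + 0²) = √104 ≈ 10.2
cos θ = (a·b)/(|a||b|) = 12/(13.08·10.2) ≈ 0.08998
θ = arccos(0.08998) ≈ 84.84°

84.84°
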